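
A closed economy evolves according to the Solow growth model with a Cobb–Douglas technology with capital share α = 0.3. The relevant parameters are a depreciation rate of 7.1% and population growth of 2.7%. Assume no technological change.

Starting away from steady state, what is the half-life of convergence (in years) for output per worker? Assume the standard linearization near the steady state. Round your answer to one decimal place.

Near the steady state the convergence rate is λ = (1 − α)(n + δ).
λ = (1 − 0.3) × 0.098 = 0.7 × 0.098 = 0.0686
Half-life = ln 2 / λ = 0.6931 / 0.0686 ≈ 10.10 years

half-life ≈ 10.1 years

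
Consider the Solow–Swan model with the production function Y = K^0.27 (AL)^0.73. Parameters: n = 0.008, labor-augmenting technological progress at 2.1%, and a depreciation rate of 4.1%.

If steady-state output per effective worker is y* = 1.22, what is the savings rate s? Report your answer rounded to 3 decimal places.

In steady state, investment equals break-even investment: s·k^α = (n + g + δ)·k.
Since y* = [s/(n + g + δ)]^(α/(1−α)), we have s/(n + g + δ) = (y*)^((1−α)/α) = 1.22^2.7037 = 1.7119.
Therefore s = 1.7119 × (n + g + δ) = 1.7119 × 0.070 = 0.1198.

s ≈ 0.120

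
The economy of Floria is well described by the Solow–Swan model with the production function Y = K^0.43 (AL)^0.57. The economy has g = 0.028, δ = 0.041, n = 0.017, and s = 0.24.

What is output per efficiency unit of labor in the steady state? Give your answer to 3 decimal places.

In steady state, investment equals break-even investment: s·k^α = (n + g + δ)·k.
Rearranging, k^(1−α) = s / (n + g + δ).
k^0.57 = 0.24 / (0.017 + 0.028 + 0.041) = 0.24 / 0.086 = 2.7907
k* = 2.7907^(1/0.57) ≈ 6.0528
y* = (k*)^α = 6.0528^0.43 ≈ 2.1689

y* ≈ 2.169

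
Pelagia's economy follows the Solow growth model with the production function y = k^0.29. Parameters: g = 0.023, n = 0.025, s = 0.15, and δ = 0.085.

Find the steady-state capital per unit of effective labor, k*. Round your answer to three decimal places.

In steady state, investment equals break-even investment: s·k^α = (n + g + δ)·k.
Dividing both sides by k: k^(1−α) = s / (n + g + δ).
k^0.71 = 0.15 / (0.025 + 0.023 + 0.085) = 0.15 / 0.133 = 1.1278
k* = 1.1278^(1/0.71) ≈ 1.1846

k* = 1.185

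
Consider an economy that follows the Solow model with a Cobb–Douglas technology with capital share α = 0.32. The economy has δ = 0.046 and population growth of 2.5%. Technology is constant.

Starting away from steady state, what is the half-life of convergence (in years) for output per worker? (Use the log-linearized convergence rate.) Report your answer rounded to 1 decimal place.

Near the steady state the convergence rate is λ = (1 − α)(n + δ).
λ = (1 − 0.32) × 0.071 = 0.68 × 0.071 = 0.04828
Half-life = ln 2 / λ = 0.6931 / 0.04828 ≈ 14.36 years

t_½ ≈ 14.4 years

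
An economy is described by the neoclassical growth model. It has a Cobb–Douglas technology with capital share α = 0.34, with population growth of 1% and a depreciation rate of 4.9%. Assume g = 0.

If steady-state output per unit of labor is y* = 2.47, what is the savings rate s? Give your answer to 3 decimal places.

s ≈ 0.341

In steady state, investment equals break-even investment: s·k^α = (n + δ)·k.
Since y* = [s/(n + δ)]^(α/(1−α)), we have s/(n + δ) = (y*)^((1−α)/α) = 2.47^1.9412 = 5.7850.
Therefore s = 5.7850 × (n + δ) = 5.7850 × 0.059 = 0.3413.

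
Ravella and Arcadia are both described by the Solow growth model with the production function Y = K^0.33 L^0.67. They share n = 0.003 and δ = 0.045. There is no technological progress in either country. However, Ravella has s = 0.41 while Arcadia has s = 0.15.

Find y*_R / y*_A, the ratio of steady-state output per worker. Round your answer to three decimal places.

Steady-state y* = [s/(n + δ)]^(α/(1−α)), so the ratio is [ (s_R/(n + δ)_R) / (s_A/(n + δ)_A) ]^0.4925.
s_R/(n + δ)_R = 0.41/0.048 = 8.5417; s_A/(n + δ)_A = 0.15/0.048 = 3.1250.
Ratio = (8.5417/3.1250)^0.4925 = 2.7333^0.4925 ≈ 1.6408

ratio ≈ 1.641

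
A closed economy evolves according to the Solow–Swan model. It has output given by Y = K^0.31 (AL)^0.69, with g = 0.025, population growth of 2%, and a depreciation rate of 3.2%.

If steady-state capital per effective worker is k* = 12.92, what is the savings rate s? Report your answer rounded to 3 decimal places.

At the steady state, Δk = 0, so s·k^α = (n + g + δ)·k.
So s / (n + g + δ) = (k*)^(1−α) = 12.92^0.69 = 5.8448.
Therefore s = 5.8448 × (n + g + δ) = 5.8448 × 0.077 = 0.4500.

s ≈ 0.450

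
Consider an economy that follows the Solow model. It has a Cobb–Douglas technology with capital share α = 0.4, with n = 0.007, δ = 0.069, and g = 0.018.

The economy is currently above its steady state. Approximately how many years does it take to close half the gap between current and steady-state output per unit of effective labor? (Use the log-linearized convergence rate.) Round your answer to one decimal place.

Near the steady state the convergence rate is λ = (1 − α)(n + g + δ).
λ = (1 − 0.4) × 0.094 = 0.6 × 0.094 = 0.0564
Half-life = ln 2 / λ = 0.6931 / 0.0564 ≈ 12.29 years

half-life ≈ 12.3 years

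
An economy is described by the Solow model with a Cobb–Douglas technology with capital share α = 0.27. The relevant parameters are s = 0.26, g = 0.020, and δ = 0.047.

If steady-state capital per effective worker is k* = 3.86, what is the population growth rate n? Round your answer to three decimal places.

Steady state requires s·f(k) = (n + g + δ)·k, i.e. s·k^α = (n + g + δ)·k.
So s / (n + g + δ) = (k*)^(1−α) = 3.86^0.73 = 2.6805.
Therefore n + g + δ = s / 2.6805 = 0.26 / 2.6805 = 0.0970, so n = 0.0970 − 0.067 = 0.0300.

n ≈ 0.030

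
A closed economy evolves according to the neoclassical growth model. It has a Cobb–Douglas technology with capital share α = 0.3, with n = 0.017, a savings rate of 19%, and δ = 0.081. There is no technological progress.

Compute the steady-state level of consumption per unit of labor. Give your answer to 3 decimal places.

c* = 1.076

In steady state, investment equals break-even investment: s·k^α = (n + δ)·k.
Rearranging, k^(1−α) = s / (n + δ).
k^0.7 = 0.19 / (0.017 + 0.081) = 0.19 / 0.098 = 1.9388
k* = 1.9388^(1/0.7) ≈ 2.5749
y* = (k*)^α = 2.5749^0.3 ≈ 1.3281
c* = (1 − s)·y* = (1 − 0.19) × 1.3281 ≈ 1.0758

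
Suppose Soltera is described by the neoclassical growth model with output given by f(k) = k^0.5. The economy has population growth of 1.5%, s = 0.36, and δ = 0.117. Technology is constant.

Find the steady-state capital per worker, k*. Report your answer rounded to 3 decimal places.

At the steady state, Δk = 0, so s·k^α = (n + δ)·k.
Rearranging, k^(1−α) = s / (n + δ).
k^0.5 = 0.36 / (0.015 + 0.117) = 0.36 / 0.132 = 2.7273
k* = 2.7273^(1/0.5) ≈ 7.4382

k* ≈ 7.438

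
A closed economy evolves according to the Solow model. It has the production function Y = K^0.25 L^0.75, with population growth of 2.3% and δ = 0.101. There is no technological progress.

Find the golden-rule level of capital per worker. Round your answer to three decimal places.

The golden rule sets f'(k) = n + δ, i.e. α·k^(α−1) = n + δ.
So k^(1−α) = α / (n + δ) = 0.25 / 0.124 = 2.0161.
k_gold = 2.0161^(1/0.75) ≈ 2.5469

k_gold ≈ 2.547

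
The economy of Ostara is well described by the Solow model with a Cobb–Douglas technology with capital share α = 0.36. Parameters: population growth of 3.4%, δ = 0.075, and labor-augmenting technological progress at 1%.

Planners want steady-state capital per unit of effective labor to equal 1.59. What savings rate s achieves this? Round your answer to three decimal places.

s ≈ 0.160

At the steady state, Δk = 0, so s·k^α = (n + g + δ)·k.
So s / (n + g + δ) = (k*)^(1−α) = 1.59^0.64 = 1.3455.
Therefore s = 1.3455 × (n + g + δ) = 1.3455 × 0.119 = 0.1601.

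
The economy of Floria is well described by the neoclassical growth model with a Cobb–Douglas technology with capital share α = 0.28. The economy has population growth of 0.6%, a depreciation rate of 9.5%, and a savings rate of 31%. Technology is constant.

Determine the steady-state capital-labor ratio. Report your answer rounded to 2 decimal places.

At the steady state, Δk = 0, so s·k^α = (n + δ)·k.
Rearranging, k^(1−α) = s / (n + δ).
k^0.72 = 0.31 / (0.006 + 0.095) = 0.31 / 0.101 = 3.0693
k* = 3.0693^(1/0.72) ≈ 4.7473

k* ≈ 4.75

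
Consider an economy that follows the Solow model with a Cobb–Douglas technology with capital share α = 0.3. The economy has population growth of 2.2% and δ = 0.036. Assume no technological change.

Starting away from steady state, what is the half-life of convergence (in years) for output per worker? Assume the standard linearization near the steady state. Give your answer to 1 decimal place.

t_½ ≈ 17.1 years

Near the steady state the convergence rate is λ = (1 − α)(n + δ).
λ = (1 − 0.3) × 0.058 = 0.7 × 0.058 = 0.0406
Half-life = ln 2 / λ = 0.6931 / 0.0406 ≈ 17.07 years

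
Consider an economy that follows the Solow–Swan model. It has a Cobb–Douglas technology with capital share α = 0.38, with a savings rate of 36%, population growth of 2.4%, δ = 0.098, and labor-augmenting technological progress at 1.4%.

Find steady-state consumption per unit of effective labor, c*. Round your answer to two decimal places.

c* = 1.16

In steady state, investment equals break-even investment: s·k^α = (n + g + δ)·k.
Rearranging, k^(1−α) = s / (n + g + δ).
k^0.62 = 0.36 / (0.024 + 0.014 + 0.098) = 0.36 / 0.136 = 2.6471
k* = 2.6471^(1/0.62) ≈ 4.8071
y* = (k*)^α = 4.8071^0.38 ≈ 1.8160
c* = (1 − s)·y* = (1 − 0.36) × 1.8160 ≈ 1.1622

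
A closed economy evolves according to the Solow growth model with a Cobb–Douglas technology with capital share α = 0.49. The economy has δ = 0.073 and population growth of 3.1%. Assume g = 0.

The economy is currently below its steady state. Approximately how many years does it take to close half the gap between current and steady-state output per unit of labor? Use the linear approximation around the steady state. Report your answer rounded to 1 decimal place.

half-life ≈ 13.1 years

Near the steady state the convergence rate is λ = (1 − α)(n + δ).
λ = (1 − 0.49) × 0.104 = 0.51 × 0.104 = 0.05304
Half-life = ln 2 / λ = 0.6931 / 0.05304 ≈ 13.07 years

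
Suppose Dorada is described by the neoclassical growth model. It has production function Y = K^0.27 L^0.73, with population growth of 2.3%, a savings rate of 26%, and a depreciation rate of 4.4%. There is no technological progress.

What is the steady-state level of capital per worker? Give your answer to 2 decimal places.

k* = 6.41

At the steady state, Δk = 0, so s·k^α = (n + δ)·k.
Dividing both sides by k: k^(1−α) = s / (n + δ).
k^0.73 = 0.26 / (0.023 + 0.044) = 0.26 / 0.067 = 3.8806
k* = 3.8806^(1/0.73) ≈ 6.4078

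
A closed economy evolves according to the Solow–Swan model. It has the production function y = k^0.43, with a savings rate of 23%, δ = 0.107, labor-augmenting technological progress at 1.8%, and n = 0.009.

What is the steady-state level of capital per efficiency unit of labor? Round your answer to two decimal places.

k* ≈ 2.58

Steady state requires s·f(k) = (n + g + δ)·k, i.e. s·k^α = (n + g + δ)·k.
Dividing both sides by k: k^(1−α) = s / (n + g + δ).
k^0.57 = 0.23 / (0.009 + 0.018 + 0.107) = 0.23 / 0.134 = 1.7164
k* = 1.7164^(1/0.57) ≈ 2.5800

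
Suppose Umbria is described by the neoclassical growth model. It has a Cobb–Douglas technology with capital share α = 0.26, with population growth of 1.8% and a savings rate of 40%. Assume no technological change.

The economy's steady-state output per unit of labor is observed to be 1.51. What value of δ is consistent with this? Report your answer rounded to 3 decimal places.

δ ≈ 0.106

Steady state requires s·f(k) = (n + δ)·k, i.e. s·k^α = (n + δ)·k.
Since y* = [s/(n + δ)]^(α/(1−α)), we have s/(n + δ) = (y*)^((1−α)/α) = 1.51^2.8462 = 3.2315.
Therefore n + δ = s / 3.2315 = 0.40 / 3.2315 = 0.1238, so δ = 0.1238 − 0.018 = 0.1058.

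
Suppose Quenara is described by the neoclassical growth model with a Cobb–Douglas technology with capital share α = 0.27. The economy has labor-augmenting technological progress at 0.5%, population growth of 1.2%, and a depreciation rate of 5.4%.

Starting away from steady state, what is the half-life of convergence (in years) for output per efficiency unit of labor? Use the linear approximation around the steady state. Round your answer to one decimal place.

about 13.4 years

Near the steady state the convergence rate is λ = (1 − α)(n + g + δ).
λ = (1 − 0.27) × 0.071 = 0.73 × 0.071 = 0.05183
Half-life = ln 2 / λ = 0.6931 / 0.05183 ≈ 13.37 years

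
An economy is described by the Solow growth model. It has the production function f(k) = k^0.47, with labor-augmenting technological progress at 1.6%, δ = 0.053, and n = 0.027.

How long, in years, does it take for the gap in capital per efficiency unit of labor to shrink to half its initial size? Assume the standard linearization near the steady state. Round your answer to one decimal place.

t_½ ≈ 13.6 years

Near the steady state the convergence rate is λ = (1 − α)(n + g + δ).
λ = (1 − 0.47) × 0.096 = 0.53 × 0.096 = 0.05088
Half-life = ln 2 / λ = 0.6931 / 0.05088 ≈ 13.62 years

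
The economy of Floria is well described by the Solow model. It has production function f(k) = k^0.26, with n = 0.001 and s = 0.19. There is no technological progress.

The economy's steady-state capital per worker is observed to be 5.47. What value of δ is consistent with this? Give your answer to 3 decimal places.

δ ≈ 0.053

At the steady state, Δk = 0, so s·k^α = (n + δ)·k.
So s / (n + δ) = (k*)^(1−α) = 5.47^0.74 = 3.5165.
Therefore n + δ = s / 3.5165 = 0.19 / 3.5165 = 0.0540, so δ = 0.0540 − 0.001 = 0.0530.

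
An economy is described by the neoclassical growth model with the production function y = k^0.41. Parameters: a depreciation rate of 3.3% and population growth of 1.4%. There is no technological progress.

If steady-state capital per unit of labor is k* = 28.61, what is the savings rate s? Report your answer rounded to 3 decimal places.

In steady state, investment equals break-even investment: s·k^α = (n + δ)·k.
So s / (n + δ) = (k*)^(1−α) = 28.61^0.59 = 7.2335.
Therefore s = 7.2335 × (n + δ) = 7.2335 × 0.047 = 0.3400.

s ≈ 0.340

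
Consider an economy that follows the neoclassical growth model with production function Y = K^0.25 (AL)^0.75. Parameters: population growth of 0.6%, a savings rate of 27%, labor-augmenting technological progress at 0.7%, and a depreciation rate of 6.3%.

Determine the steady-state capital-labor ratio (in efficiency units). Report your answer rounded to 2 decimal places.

In steady state, investment equals break-even investment: s·k^α = (n + g + δ)·k.
Rearranging, k^(1−α) = s / (n + g + δ).
k^0.75 = 0.27 / (0.006 + 0.007 + 0.063) = 0.27 / 0.076 = 3.5526
k* = 3.5526^(1/0.75) ≈ 5.4208

k* ≈ 5.42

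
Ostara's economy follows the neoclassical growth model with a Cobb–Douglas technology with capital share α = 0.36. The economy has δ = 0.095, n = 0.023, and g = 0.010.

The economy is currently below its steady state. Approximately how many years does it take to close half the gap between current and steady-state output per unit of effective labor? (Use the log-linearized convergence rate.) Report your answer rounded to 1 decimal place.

Near the steady state the convergence rate is λ = (1 − α)(n + g + δ).
λ = (1 − 0.36) × 0.128 = 0.64 × 0.128 = 0.08192
Half-life = ln 2 / λ = 0.6931 / 0.08192 ≈ 8.46 years

half-life ≈ 8.5 years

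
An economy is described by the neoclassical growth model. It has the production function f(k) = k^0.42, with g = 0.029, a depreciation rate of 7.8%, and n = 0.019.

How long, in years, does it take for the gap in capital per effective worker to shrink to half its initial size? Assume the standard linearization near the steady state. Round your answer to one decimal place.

Near the steady state the convergence rate is λ = (1 − α)(n + g + δ).
λ = (1 − 0.42) × 0.126 = 0.58 × 0.126 = 0.07308
Half-life = ln 2 / λ = 0.6931 / 0.07308 ≈ 9.48 years

about 9.5 years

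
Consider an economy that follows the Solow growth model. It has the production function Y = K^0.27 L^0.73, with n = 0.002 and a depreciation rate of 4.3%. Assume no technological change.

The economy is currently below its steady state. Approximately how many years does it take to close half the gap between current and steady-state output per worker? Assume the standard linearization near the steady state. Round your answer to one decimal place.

Near the steady state the convergence rate is λ = (1 − α)(n + δ).
λ = (1 − 0.27) × 0.045 = 0.73 × 0.045 = 0.03285
Half-life = ln 2 / λ = 0.6931 / 0.03285 ≈ 21.10 years

about 21.1 years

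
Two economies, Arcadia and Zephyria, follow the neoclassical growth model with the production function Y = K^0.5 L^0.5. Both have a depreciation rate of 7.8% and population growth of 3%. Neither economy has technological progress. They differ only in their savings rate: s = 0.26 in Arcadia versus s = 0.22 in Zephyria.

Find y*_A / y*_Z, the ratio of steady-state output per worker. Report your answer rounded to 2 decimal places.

y*_A / y*_Z ≈ 1.18

Steady-state y* = [s/(n + δ)]^(α/(1−α)), so the ratio is [ (s_A/(n + δ)_A) / (s_Z/(n + δ)_Z) ]^1.
s_A/(n + δ)_A = 0.26/0.108 = 2.4074; s_Z/(n + δ)_Z = 0.22/0.108 = 2.0370.
Ratio = (2.4074/2.0370)^1 = 1.1818^1 ≈ 1.1818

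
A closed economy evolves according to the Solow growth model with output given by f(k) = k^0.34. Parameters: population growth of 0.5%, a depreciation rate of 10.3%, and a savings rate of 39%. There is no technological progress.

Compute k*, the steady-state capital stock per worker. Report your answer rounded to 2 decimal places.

At the steady state, Δk = 0, so s·k^α = (n + δ)·k.
Rearranging, k^(1−α) = s / (n + δ).
k^0.66 = 0.39 / (0.005 + 0.103) = 0.39 / 0.108 = 3.6111
k* = 3.6111^(1/0.66) ≈ 6.9969

k* = 7.00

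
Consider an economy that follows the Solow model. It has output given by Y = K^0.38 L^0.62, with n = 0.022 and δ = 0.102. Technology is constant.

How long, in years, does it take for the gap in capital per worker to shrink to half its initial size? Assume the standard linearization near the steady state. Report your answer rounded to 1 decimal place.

Near the steady state the convergence rate is λ = (1 − α)(n + δ).
λ = (1 − 0.38) × 0.124 = 0.62 × 0.124 = 0.07688
Half-life = ln 2 / λ = 0.6931 / 0.07688 ≈ 9.02 years

about 9.0 years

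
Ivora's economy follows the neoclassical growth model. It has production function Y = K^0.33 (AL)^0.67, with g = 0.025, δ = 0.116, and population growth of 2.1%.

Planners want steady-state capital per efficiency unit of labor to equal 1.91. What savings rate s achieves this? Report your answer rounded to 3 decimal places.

At the steady state, Δk = 0, so s·k^α = (n + g + δ)·k.
So s / (n + g + δ) = (k*)^(1−α) = 1.91^0.67 = 1.5427.
Therefore s = 1.5427 × (n + g + δ) = 1.5427 × 0.162 = 0.2499.

s ≈ 0.250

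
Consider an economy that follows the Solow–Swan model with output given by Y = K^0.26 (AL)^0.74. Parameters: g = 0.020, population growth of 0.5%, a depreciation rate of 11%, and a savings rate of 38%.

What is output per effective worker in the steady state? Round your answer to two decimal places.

y* ≈ 1.44

At the steady state, Δk = 0, so s·k^α = (n + g + δ)·k.
Dividing both sides by k: k^(1−α) = s / (n + g + δ).
k^0.74 = 0.38 / (0.005 + 0.020 + 0.110) = 0.38 / 0.135 = 2.8148
k* = 2.8148^(1/0.74) ≈ 4.0491
y* = (k*)^α = 4.0491^0.26 ≈ 1.4385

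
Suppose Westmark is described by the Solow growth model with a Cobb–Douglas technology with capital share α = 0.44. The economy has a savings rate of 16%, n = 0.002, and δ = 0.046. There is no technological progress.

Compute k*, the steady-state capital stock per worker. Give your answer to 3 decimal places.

Steady state requires s·f(k) = (n + δ)·k, i.e. s·k^α = (n + δ)·k.
Dividing both sides by k: k^(1−α) = s / (n + δ).
k^0.56 = 0.16 / (0.002 + 0.046) = 0.16 / 0.048 = 3.3333
k* = 3.3333^(1/0.56) ≈ 8.5843

k* = 8.584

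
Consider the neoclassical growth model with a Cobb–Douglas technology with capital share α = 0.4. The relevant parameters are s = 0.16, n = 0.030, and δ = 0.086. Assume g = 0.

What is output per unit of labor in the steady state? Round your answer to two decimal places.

y* ≈ 1.24

In steady state, investment equals break-even investment: s·k^α = (n + δ)·k.
Dividing both sides by k: k^(1−α) = s / (n + δ).
k^0.6 = 0.16 / (0.030 + 0.086) = 0.16 / 0.116 = 1.3793
k* = 1.3793^(1/0.6) ≈ 1.7091
y* = (k*)^α = 1.7091^0.4 ≈ 1.2391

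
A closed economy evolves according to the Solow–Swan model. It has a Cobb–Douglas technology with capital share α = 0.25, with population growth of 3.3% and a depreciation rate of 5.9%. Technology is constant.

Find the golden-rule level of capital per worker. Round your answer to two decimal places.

k_gold ≈ 3.79

The golden rule sets f'(k) = n + δ, i.e. α·k^(α−1) = n + δ.
So k^(1−α) = α / (n + δ) = 0.25 / 0.092 = 2.7174.
k_gold = 2.7174^(1/0.75) ≈ 3.7920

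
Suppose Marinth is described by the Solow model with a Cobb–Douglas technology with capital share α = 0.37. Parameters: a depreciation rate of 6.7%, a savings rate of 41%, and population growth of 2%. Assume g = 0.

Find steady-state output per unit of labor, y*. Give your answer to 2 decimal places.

y* = 2.49

In steady state, investment equals break-even investment: s·k^α = (n + δ)·k.
Rearranging, k^(1−α) = s / (n + δ).
k^0.63 = 0.41 / (0.020 + 0.067) = 0.41 / 0.087 = 4.7126
k* = 4.7126^(1/0.63) ≈ 11.7130
y* = (k*)^α = 11.7130^0.37 ≈ 2.4855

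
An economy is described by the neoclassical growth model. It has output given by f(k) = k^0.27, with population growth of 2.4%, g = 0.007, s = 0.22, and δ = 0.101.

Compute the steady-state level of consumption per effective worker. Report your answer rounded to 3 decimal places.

c* ≈ 0.942

In steady state, investment equals break-even investment: s·k^α = (n + g + δ)·k.
Dividing both sides by k: k^(1−α) = s / (n + g + δ).
k^0.73 = 0.22 / (0.024 + 0.007 + 0.101) = 0.22 / 0.132 = 1.6667
k* = 1.6667^(1/0.73) ≈ 2.0133
y* = (k*)^α = 2.0133^0.27 ≈ 1.2080
c* = (1 − s)·y* = (1 − 0.22) × 1.2080 ≈ 0.9422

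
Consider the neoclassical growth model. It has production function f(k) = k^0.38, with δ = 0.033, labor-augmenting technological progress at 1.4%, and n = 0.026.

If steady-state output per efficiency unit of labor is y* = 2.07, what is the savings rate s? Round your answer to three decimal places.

In steady state, investment equals break-even investment: s·k^α = (n + g + δ)·k.
Since y* = [s/(n + g + δ)]^(α/(1−α)), we have s/(n + g + δ) = (y*)^((1−α)/α) = 2.07^1.6316 = 3.2775.
Therefore s = 3.2775 × (n + g + δ) = 3.2775 × 0.073 = 0.2393.

s ≈ 0.239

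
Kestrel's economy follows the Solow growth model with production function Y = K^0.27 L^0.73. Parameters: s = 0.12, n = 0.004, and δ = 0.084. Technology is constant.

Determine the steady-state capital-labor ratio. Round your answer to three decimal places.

k* ≈ 1.529

Steady state requires s·f(k) = (n + δ)·k, i.e. s·k^α = (n + δ)·k.
Rearranging, k^(1−α) = s / (n + δ).
k^0.73 = 0.12 / (0.004 + 0.084) = 0.12 / 0.088 = 1.3636
k* = 1.3636^(1/0.73) ≈ 1.5293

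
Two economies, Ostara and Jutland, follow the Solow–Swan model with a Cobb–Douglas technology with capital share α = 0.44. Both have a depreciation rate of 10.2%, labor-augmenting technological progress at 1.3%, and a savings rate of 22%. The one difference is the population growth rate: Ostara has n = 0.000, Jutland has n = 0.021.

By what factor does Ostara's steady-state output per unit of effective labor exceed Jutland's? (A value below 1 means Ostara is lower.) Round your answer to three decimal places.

y*_O / y*_J ≈ 1.141

Steady-state y* = [s/(n + g + δ)]^(α/(1−α)), so the ratio is [ (s_O/(n + g + δ)_O) / (s_J/(n + g + δ)_J) ]^0.7857.
s_O/(n + g + δ)_O = 0.22/0.115 = 1.9130; s_J/(n + g + δ)_J = 0.22/0.136 = 1.6176.
Ratio = (1.9130/1.6176)^0.7857 = 1.1826^0.7857 ≈ 1.1409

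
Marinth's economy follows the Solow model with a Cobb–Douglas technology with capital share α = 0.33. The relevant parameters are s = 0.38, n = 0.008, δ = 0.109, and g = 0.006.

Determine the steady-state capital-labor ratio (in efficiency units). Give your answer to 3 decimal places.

k* = 5.385

In steady state, investment equals break-even investment: s·k^α = (n + g + δ)·k.
Dividing both sides by k: k^(1−α) = s / (n + g + δ).
k^0.67 = 0.38 / (0.008 + 0.006 + 0.109) = 0.38 / 0.123 = 3.0894
k* = 3.0894^(1/0.67) ≈ 5.3846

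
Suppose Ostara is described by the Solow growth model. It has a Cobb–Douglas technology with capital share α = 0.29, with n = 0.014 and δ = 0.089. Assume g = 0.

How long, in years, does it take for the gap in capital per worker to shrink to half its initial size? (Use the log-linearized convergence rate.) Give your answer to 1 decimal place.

half-life ≈ 9.5 years

Near the steady state the convergence rate is λ = (1 − α)(n + δ).
λ = (1 − 0.29) × 0.103 = 0.71 × 0.103 = 0.07313
Half-life = ln 2 / λ = 0.6931 / 0.07313 ≈ 9.48 years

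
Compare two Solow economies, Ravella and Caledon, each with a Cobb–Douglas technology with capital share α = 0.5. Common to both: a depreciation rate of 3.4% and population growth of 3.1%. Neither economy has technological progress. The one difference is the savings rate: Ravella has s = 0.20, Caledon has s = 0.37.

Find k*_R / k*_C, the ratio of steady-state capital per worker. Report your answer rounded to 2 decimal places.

Steady-state k* = [s/(n + δ)]^(1/(1−α)), so the ratio is [ (s_R/(n + δ)_R) / (s_C/(n + δ)_C) ]^2.
s_R/(n + δ)_R = 0.20/0.065 = 3.0769; s_C/(n + δ)_C = 0.37/0.065 = 5.6923.
Ratio = (3.0769/5.6923)^2 = 0.5405^2 ≈ 0.2921

ratio ≈ 0.29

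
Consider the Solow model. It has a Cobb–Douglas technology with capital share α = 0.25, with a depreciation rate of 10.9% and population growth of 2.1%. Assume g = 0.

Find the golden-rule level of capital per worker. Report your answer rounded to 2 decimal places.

k_gold ≈ 2.39

The golden rule sets f'(k) = n + δ, i.e. α·k^(α−1) = n + δ.
So k^(1−α) = α / (n + δ) = 0.25 / 0.130 = 1.9231.
k_gold = 1.9231^(1/0.75) ≈ 2.3915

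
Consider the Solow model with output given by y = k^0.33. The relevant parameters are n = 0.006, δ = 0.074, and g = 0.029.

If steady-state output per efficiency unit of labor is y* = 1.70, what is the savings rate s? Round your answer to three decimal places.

s ≈ 0.320

Steady state requires s·f(k) = (n + g + δ)·k, i.e. s·k^α = (n + g + δ)·k.
Since y* = [s/(n + g + δ)]^(α/(1−α)), we have s/(n + g + δ) = (y*)^((1−α)/α) = 1.70^2.0303 = 2.9368.
Therefore s = 2.9368 × (n + g + δ) = 2.9368 × 0.109 = 0.3201.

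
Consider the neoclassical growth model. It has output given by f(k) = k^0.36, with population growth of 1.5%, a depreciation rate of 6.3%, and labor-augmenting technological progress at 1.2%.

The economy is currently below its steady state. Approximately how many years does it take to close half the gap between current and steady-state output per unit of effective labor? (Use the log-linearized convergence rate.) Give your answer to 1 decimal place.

Near the steady state the convergence rate is λ = (1 − α)(n + g + δ).
λ = (1 − 0.36) × 0.090 = 0.64 × 0.090 = 0.0576
Half-life = ln 2 / λ = 0.6931 / 0.0576 ≈ 12.03 years

t_½ ≈ 12.0 years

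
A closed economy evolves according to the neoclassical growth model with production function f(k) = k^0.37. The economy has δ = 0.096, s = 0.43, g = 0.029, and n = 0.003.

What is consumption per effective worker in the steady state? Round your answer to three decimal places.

c* = 1.161

In steady state, investment equals break-even investment: s·k^α = (n + g + δ)·k.
Dividing both sides by k: k^(1−α) = s / (n + g + δ).
k^0.63 = 0.43 / (0.003 + 0.029 + 0.096) = 0.43 / 0.128 = 3.3594
k* = 3.3594^(1/0.63) ≈ 6.8444
y* = (k*)^α = 6.8444^0.37 ≈ 2.0374
c* = (1 − s)·y* = (1 − 0.43) × 2.0374 ≈ 1.1613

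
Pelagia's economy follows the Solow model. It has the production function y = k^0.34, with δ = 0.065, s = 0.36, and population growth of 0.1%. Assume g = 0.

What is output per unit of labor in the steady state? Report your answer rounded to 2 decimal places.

y* ≈ 2.40

In steady state, investment equals break-even investment: s·k^α = (n + δ)·k.
Dividing both sides by k: k^(1−α) = s / (n + δ).
k^0.66 = 0.36 / (0.001 + 0.065) = 0.36 / 0.066 = 5.4545
k* = 5.4545^(1/0.66) ≈ 13.0706
y* = (k*)^α = 13.0706^0.34 ≈ 2.3963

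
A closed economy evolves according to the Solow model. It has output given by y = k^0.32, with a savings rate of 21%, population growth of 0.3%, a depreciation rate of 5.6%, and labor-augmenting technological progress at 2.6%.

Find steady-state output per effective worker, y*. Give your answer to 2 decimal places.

y* ≈ 1.53

In steady state, investment equals break-even investment: s·k^α = (n + g + δ)·k.
Dividing both sides by k: k^(1−α) = s / (n + g + δ).
k^0.68 = 0.21 / (0.003 + 0.026 + 0.056) = 0.21 / 0.085 = 2.4706
k* = 2.4706^(1/0.68) ≈ 3.7814
y* = (k*)^α = 3.7814^0.32 ≈ 1.5306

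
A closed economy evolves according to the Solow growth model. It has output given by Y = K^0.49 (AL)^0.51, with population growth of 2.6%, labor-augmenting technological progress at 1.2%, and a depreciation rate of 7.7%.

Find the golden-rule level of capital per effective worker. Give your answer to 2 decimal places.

k_gold ≈ 17.15

The golden rule sets f'(k) = n + g + δ, i.e. α·k^(α−1) = n + g + δ.
So k^(1−α) = α / (n + g + δ) = 0.49 / 0.115 = 4.2609.
k_gold = 4.2609^(1/0.51) ≈ 17.1521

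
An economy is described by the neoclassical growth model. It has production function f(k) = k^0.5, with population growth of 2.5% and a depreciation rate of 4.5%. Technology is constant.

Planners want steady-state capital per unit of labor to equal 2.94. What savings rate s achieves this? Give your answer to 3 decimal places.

s ≈ 0.120

Steady state requires s·f(k) = (n + δ)·k, i.e. s·k^α = (n + δ)·k.
So s / (n + δ) = (k*)^(1−α) = 2.94^0.5 = 1.7146.
Therefore s = 1.7146 × (n + δ) = 1.7146 × 0.070 = 0.1200.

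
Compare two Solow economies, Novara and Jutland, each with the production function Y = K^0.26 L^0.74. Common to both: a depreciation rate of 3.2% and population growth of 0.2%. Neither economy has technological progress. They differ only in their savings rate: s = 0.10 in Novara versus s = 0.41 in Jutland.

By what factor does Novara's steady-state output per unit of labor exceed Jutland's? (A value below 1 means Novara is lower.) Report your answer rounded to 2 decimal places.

y*_N / y*_J ≈ 0.61

Steady-state y* = [s/(n + δ)]^(α/(1−α)), so the ratio is [ (s_N/(n + δ)_N) / (s_J/(n + δ)_J) ]^0.3514.
s_N/(n + δ)_N = 0.10/0.034 = 2.9412; s_J/(n + δ)_J = 0.41/0.034 = 12.0588.
Ratio = (2.9412/12.0588)^0.3514 = 0.2439^0.3514 ≈ 0.6091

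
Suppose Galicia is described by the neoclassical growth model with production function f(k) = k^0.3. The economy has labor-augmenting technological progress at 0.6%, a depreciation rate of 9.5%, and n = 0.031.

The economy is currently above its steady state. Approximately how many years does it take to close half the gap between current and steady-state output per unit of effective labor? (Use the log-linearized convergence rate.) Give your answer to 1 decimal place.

half-life ≈ 7.5 years

Near the steady state the convergence rate is λ = (1 − α)(n + g + δ).
λ = (1 − 0.3) × 0.132 = 0.7 × 0.132 = 0.0924
Half-life = ln 2 / λ = 0.6931 / 0.0924 ≈ 7.50 years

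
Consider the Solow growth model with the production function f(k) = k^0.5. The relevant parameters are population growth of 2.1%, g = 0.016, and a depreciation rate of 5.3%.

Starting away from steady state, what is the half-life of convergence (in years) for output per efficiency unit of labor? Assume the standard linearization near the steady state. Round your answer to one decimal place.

Near the steady state the convergence rate is λ = (1 − α)(n + g + δ).
λ = (1 − 0.5) × 0.090 = 0.5 × 0.090 = 0.0450
Half-life = ln 2 / λ = 0.6931 / 0.0450 ≈ 15.40 years

about 15.4 years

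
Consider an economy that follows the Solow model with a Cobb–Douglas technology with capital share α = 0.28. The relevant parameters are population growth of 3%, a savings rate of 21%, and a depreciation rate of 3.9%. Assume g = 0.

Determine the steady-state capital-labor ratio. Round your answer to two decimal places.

In steady state, investment equals break-even investment: s·k^α = (n + δ)·k.
Dividing both sides by k: k^(1−α) = s / (n + δ).
k^0.72 = 0.21 / (0.030 + 0.039) = 0.21 / 0.069 = 3.0435
k* = 3.0435^(1/0.72) ≈ 4.6919

k* = 4.69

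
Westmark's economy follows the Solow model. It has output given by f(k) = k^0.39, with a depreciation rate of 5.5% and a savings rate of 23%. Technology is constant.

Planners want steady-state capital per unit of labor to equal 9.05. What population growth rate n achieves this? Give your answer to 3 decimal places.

n ≈ 0.005

At the steady state, Δk = 0, so s·k^α = (n + δ)·k.
So s / (n + δ) = (k*)^(1−α) = 9.05^0.61 = 3.8331.
Therefore n + δ = s / 3.8331 = 0.23 / 3.8331 = 0.0600, so n = 0.0600 − 0.055 = 0.0050.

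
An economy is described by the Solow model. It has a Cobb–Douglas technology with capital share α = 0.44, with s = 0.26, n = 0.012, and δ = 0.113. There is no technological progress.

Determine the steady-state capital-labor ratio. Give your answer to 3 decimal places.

k* = 3.698

At the steady state, Δk = 0, so s·k^α = (n + δ)·k.
Rearranging, k^(1−α) = s / (n + δ).
k^0.56 = 0.26 / (0.012 + 0.113) = 0.26 / 0.125 = 2.0800
k* = 2.0800^(1/0.56) ≈ 3.6980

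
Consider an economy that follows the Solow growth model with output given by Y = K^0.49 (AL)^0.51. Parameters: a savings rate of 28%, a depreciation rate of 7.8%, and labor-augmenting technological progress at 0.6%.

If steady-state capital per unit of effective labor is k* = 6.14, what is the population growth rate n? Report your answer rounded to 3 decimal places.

In steady state, investment equals break-even investment: s·k^α = (n + g + δ)·k.
So s / (n + g + δ) = (k*)^(1−α) = 6.14^0.51 = 2.5233.
Therefore n + g + δ = s / 2.5233 = 0.28 / 2.5233 = 0.1110, so n = 0.1110 − 0.084 = 0.0270.

n ≈ 0.027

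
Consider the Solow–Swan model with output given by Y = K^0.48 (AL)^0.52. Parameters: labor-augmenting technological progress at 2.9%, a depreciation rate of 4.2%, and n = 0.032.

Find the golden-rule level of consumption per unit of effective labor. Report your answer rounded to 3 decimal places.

At the golden rule, f'(k) = n + g + δ, so α·k^(α−1) = n + g + δ and k_gold = (α/(n + g + δ))^(1/(1−α)).
k_gold = (0.48/0.103)^(1/0.52) = 4.6602^1.9231 ≈ 19.2934
c_gold = f(k_gold) − (n + g + δ)·k_gold = 4.1400 − 0.103×19.2934 ≈ 2.1528

c_gold ≈ 2.153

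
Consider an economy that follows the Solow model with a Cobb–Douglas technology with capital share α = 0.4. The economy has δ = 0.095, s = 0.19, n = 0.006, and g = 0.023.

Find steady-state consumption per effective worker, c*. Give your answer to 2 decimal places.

In steady state, investment equals break-even investment: s·k^α = (n + g + δ)·k.
Rearranging, k^(1−α) = s / (n + g + δ).
k^0.6 = 0.19 / (0.006 + 0.023 + 0.095) = 0.19 / 0.124 = 1.5323
k* = 1.5323^(1/0.6) ≈ 2.0366
y* = (k*)^α = 2.0366^0.4 ≈ 1.3291
c* = (1 − s)·y* = (1 − 0.19) × 1.3291 ≈ 1.0766

c* ≈ 1.08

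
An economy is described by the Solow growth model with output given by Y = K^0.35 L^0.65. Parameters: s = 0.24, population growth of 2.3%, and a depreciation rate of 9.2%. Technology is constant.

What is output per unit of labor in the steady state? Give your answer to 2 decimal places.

At the steady state, Δk = 0, so s·k^α = (n + δ)·k.
Rearranging, k^(1−α) = s / (n + δ).
k^0.65 = 0.24 / (0.023 + 0.092) = 0.24 / 0.115 = 2.0870
k* = 2.0870^(1/0.65) ≈ 3.1015
y* = (k*)^α = 3.1015^0.35 ≈ 1.4861

y* = 1.49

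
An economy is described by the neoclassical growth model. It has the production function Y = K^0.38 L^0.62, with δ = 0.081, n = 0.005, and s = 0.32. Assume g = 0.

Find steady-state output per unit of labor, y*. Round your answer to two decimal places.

Steady state requires s·f(k) = (n + δ)·k, i.e. s·k^α = (n + δ)·k.
Dividing both sides by k: k^(1−α) = s / (n + δ).
k^0.62 = 0.32 / (0.005 + 0.081) = 0.32 / 0.086 = 3.7209
k* = 3.7209^(1/0.62) ≈ 8.3253
y* = (k*)^α = 8.3253^0.38 ≈ 2.2374

y* = 2.24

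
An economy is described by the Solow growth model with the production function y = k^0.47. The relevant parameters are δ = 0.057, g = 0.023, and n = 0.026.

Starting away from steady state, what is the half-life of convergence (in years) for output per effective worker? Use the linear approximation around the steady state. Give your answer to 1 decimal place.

Near the steady state the convergence rate is λ = (1 − α)(n + g + δ).
λ = (1 − 0.47) × 0.106 = 0.53 × 0.106 = 0.05618
Half-life = ln 2 / λ = 0.6931 / 0.05618 ≈ 12.34 years

t_½ ≈ 12.3 years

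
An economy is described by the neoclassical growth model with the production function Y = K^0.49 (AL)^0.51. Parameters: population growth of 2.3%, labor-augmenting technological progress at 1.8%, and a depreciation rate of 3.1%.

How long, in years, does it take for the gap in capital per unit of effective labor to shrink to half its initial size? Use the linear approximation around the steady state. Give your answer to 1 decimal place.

half-life ≈ 18.9 years

Near the steady state the convergence rate is λ = (1 − α)(n + g + δ).
λ = (1 − 0.49) × 0.072 = 0.51 × 0.072 = 0.03672
Half-life = ln 2 / λ = 0.6931 / 0.03672 ≈ 18.88 years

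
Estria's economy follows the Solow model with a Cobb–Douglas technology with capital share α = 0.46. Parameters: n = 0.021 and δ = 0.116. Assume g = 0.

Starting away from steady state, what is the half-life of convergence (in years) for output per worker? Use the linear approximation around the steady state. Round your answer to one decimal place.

Near the steady state the convergence rate is λ = (1 − α)(n + δ).
λ = (1 − 0.46) × 0.137 = 0.54 × 0.137 = 0.07398
Half-life = ln 2 / λ = 0.6931 / 0.07398 ≈ 9.37 years

about 9.4 years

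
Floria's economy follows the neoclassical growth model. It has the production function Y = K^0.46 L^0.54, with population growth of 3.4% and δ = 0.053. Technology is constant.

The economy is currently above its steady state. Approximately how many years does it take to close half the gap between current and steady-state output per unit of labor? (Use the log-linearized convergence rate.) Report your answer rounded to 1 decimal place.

Near the steady state the convergence rate is λ = (1 − α)(n + δ).
λ = (1 − 0.46) × 0.087 = 0.54 × 0.087 = 0.04698
Half-life = ln 2 / λ = 0.6931 / 0.04698 ≈ 14.75 years

half-life ≈ 14.8 years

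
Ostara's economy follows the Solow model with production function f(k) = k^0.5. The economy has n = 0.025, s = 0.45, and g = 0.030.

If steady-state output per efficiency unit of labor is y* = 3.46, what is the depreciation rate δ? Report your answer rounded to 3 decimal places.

At the steady state, Δk = 0, so s·k^α = (n + g + δ)·k.
Since y* = [s/(n + g + δ)]^(α/(1−α)), we have s/(n + g + δ) = (y*)^((1−α)/α) = 3.46^1 = 3.4600.
Therefore n + g + δ = s / 3.4600 = 0.45 / 3.4600 = 0.1301, so δ = 0.1301 − 0.055 = 0.0751.

δ ≈ 0.075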